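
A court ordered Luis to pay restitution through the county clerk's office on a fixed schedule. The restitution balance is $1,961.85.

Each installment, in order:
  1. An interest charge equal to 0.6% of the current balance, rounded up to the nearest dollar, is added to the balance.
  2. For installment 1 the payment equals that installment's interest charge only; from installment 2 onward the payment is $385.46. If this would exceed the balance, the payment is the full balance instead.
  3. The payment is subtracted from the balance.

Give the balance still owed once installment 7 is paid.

$0.00

Installment 1: $1,961.85 +$12.00 interest = $1,973.85; pay $12.00 → $1,961.85
Installment 2: $1,961.85 +$12.00 interest = $1,973.85; pay $385.46 → $1,588.39
Installment 3: $1,588.39 +$10.00 interest = $1,598.39; pay $385.46 → $1,212.93
Installment 4: $1,212.93 +$8.00 interest = $1,220.93; pay $385.46 → $835.47
Installment 5: $835.47 +$6.00 interest = $841.47; pay $385.46 → $456.01
Installment 6: $456.01 +$3.00 interest = $459.01; pay $385.46 → $73.55
Installment 7: $73.55 +$1.00 interest = $74.55; pay $74.55 → $0.00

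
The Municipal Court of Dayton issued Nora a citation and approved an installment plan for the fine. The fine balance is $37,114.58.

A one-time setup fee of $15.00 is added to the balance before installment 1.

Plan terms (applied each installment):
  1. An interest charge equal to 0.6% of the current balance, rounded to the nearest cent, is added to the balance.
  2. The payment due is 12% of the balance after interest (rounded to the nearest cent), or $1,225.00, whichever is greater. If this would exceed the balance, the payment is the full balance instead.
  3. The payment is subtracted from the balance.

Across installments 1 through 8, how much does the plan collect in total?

Installment 1: $37,129.58 +$222.78 interest = $37,352.36; pay $4,482.28 → $32,870.08
Installment 2: $32,870.08 +$197.22 interest = $33,067.30; pay $3,968.08 → $29,099.22
Installment 3: $29,099.22 +$174.60 interest = $29,273.82; pay $3,512.86 → $25,760.96
Installment 4: $25,760.96 +$154.57 interest = $25,915.53; pay $3,109.86 → $22,805.67
Installment 5: $22,805.67 +$136.83 interest = $22,942.50; pay $2,753.10 → $20,189.40
Installment 6: $20,189.40 +$121.14 interest = $20,310.54; pay $2,437.26 → $17,873.28
Installment 7: $17,873.28 +$107.24 interest = $17,980.52; pay $2,157.66 → $15,822.86
Installment 8: $15,822.86 +$94.94 interest = $15,917.80; pay $1,910.14 → $14,007.66
Total paid: $24,331.24

$24,331.24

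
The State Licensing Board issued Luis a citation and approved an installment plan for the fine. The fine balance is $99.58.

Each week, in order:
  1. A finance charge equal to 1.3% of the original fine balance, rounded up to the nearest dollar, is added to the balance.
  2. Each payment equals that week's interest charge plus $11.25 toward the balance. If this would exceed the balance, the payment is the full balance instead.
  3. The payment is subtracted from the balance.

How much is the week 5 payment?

$13.25

Week 1: $99.58 +$2.00 interest = $101.58; pay $13.25 → $88.33
Week 2: $88.33 +$2.00 interest = $90.33; pay $13.25 → $77.08
Week 3: $77.08 +$2.00 interest = $79.08; pay $13.25 → $65.83
Week 4: $65.83 +$2.00 interest = $67.83; pay $13.25 → $54.58
Week 5: $54.58 +$2.00 interest = $56.58; pay $13.25 → $43.33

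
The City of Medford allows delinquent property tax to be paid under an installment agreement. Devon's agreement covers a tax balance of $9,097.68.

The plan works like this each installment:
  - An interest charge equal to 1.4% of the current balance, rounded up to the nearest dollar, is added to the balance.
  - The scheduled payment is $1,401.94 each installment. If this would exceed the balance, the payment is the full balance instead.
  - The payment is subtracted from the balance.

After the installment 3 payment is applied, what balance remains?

Installment 1: $9,097.68 +$128.00 interest = $9,225.68; pay $1,401.94 → $7,823.74
Installment 2: $7,823.74 +$110.00 interest = $7,933.74; pay $1,401.94 → $6,531.80
Installment 3: $6,531.80 +$92.00 interest = $6,623.80; pay $1,401.94 → $5,221.86

$5,221.86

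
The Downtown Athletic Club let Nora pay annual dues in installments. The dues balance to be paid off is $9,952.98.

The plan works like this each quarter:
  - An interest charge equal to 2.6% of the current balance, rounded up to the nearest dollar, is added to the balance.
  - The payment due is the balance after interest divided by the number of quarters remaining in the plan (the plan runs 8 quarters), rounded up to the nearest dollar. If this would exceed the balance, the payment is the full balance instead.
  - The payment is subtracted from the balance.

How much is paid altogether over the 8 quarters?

$11,194.98

Quarter 1: $9,952.98 +$259.00 interest = $10,211.98; pay $1,277.00 → $8,934.98
Quarter 2: $8,934.98 +$233.00 interest = $9,167.98; pay $1,310.00 → $7,857.98
Quarter 3: $7,857.98 +$205.00 interest = $8,062.98; pay $1,344.00 → $6,718.98
Quarter 4: $6,718.98 +$175.00 interest = $6,893.98; pay $1,379.00 → $5,514.98
Quarter 5: $5,514.98 +$144.00 interest = $5,658.98; pay $1,415.00 → $4,243.98
Quarter 6: $4,243.98 +$111.00 interest = $4,354.98; pay $1,452.00 → $2,902.98
Quarter 7: $2,902.98 +$76.00 interest = $2,978.98; pay $1,490.00 → $1,488.98
Quarter 8: $1,488.98 +$39.00 interest = $1,527.98; pay $1,527.98 → $0.00
Total paid: $11,194.98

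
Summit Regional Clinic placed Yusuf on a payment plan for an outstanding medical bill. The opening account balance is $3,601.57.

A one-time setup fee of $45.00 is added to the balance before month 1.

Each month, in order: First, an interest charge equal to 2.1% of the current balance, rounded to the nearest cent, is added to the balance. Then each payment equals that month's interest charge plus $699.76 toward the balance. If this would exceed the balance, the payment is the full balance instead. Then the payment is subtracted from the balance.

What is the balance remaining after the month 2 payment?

Month 1: opening $3,646.57; interest $76.58 → $3,723.15; payment $776.34; balance $2,946.81
Month 2: opening $2,946.81; interest $61.88 → $3,008.69; payment $761.64; balance $2,247.05

$2,247.05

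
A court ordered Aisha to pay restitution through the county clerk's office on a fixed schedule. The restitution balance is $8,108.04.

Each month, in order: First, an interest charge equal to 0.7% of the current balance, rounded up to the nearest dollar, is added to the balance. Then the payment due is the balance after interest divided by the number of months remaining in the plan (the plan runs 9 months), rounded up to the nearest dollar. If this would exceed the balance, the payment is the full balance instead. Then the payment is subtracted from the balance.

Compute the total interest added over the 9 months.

Month 1: opening $8,108.04; interest $57.00 → $8,165.04; payment $908.00; balance $7,257.04
Month 2: opening $7,257.04; interest $51.00 → $7,308.04; payment $914.00; balance $6,394.04
Month 3: opening $6,394.04; interest $45.00 → $6,439.04; payment $920.00; balance $5,519.04
Month 4: opening $5,519.04; interest $39.00 → $5,558.04; payment $927.00; balance $4,631.04
Month 5: opening $4,631.04; interest $33.00 → $4,664.04; payment $933.00; balance $3,731.04
Month 6: opening $3,731.04; interest $27.00 → $3,758.04; payment $940.00; balance $2,818.04
Month 7: opening $2,818.04; interest $20.00 → $2,838.04; payment $947.00; balance $1,891.04
Month 8: opening $1,891.04; interest $14.00 → $1,905.04; payment $953.00; balance $952.04
Month 9: opening $952.04; interest $7.00 → $959.04; payment $959.04; balance $0.00
Total interest: $57.00 + $51.00 + $45.00 + $39.00 + $33.00 + $27.00 + $20.00 + $14.00 + $7.00 = $293.00

$293.00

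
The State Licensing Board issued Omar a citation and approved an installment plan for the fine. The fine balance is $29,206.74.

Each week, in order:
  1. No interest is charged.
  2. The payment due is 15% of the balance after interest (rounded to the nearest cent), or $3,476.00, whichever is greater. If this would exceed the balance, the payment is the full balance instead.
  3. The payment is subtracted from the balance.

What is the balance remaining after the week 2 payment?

Week 1: $29,206.74 − $4,381.01 → $24,825.73
Week 2: $24,825.73 − $3,723.86 → $21,101.87

$21,101.87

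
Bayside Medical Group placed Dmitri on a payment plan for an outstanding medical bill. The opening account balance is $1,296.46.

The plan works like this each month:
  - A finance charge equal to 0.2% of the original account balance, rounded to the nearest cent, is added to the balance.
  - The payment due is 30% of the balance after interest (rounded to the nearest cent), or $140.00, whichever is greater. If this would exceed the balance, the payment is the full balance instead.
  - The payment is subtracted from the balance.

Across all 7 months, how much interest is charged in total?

Month 1: opening $1,296.46; interest $2.59 → $1,299.05; payment $389.72; balance $909.33
Month 2: opening $909.33; interest $2.59 → $911.92; payment $273.58; balance $638.34
Month 3: opening $638.34; interest $2.59 → $640.93; payment $192.28; balance $448.65
Month 4: opening $448.65; interest $2.59 → $451.24; payment $140.00; balance $311.24
Month 5: opening $311.24; interest $2.59 → $313.83; payment $140.00; balance $173.83
Month 6: opening $173.83; interest $2.59 → $176.42; payment $140.00; balance $36.42
Month 7: opening $36.42; interest $2.59 → $39.01; payment $39.01; balance $0.00
Total interest: $2.59 + $2.59 + $2.59 + $2.59 + $2.59 + $2.59 + $2.59 = $18.13

$18.13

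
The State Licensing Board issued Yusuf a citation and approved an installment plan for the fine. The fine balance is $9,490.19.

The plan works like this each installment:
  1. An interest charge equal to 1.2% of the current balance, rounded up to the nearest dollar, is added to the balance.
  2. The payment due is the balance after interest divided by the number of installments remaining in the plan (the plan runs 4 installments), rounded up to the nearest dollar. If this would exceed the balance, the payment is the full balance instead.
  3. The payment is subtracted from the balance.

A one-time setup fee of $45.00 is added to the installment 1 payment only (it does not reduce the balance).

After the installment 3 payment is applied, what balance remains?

Installment 1: $9,490.19 +$114.00 interest = $9,604.19; pay $2,402.00 (+ $45.00 fee) → $7,202.19
Installment 2: $7,202.19 +$87.00 interest = $7,289.19; pay $2,430.00 → $4,859.19
Installment 3: $4,859.19 +$59.00 interest = $4,918.19; pay $2,460.00 → $2,458.19

$2,458.19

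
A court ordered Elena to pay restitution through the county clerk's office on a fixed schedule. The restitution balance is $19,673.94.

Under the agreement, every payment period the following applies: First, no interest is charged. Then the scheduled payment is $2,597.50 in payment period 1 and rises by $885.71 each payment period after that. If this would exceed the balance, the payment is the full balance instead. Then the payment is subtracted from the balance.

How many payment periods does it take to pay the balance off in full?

Payment period 1: opening $19,673.94; payment $2,597.50; balance $17,076.44
Payment period 2: opening $17,076.44; payment $3,483.21; balance $13,593.23
Payment period 3: opening $13,593.23; payment $4,368.92; balance $9,224.31
Payment period 4: opening $9,224.31; payment $5,254.63; balance $3,969.68
Payment period 5: opening $3,969.68; payment $3,969.68; balance $0.00
Balance reaches $0.00 in payment period 5.

5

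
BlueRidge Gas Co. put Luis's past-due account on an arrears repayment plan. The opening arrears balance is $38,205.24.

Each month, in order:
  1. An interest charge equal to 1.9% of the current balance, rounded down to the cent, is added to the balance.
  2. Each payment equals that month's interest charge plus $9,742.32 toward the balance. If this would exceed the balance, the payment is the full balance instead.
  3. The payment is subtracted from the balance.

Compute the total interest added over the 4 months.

$1,792.95

# | Opening | Interest | Payment | End bal
1 | $38,205.24 | $725.89 | $10,468.21 | $28,462.92
2 | $28,462.92 | $540.79 | $10,283.11 | $18,720.60
3 | $18,720.60 | $355.69 | $10,098.01 | $8,978.28
4 | $8,978.28 | $170.58 | $9,148.86 | $0.00
Total interest: $725.89 + $540.79 + $355.69 + $170.58 = $1,792.95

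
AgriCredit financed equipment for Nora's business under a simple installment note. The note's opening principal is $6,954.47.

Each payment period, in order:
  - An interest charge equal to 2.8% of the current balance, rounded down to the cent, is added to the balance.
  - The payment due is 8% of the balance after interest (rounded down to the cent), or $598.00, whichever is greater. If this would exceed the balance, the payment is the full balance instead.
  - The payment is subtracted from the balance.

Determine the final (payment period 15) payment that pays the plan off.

$160.94

Payment period 1: opening $6,954.47; interest $194.72 → $7,149.19; payment $598.00; balance $6,551.19
Payment period 2: opening $6,551.19; interest $183.43 → $6,734.62; payment $598.00; balance $6,136.62
Payment period 3: opening $6,136.62; interest $171.82 → $6,308.44; payment $598.00; balance $5,710.44
Payment period 4: opening $5,710.44; interest $159.89 → $5,870.33; payment $598.00; balance $5,272.33
Payment period 5: opening $5,272.33; interest $147.62 → $5,419.95; payment $598.00; balance $4,821.95
Payment period 6: opening $4,821.95; interest $135.01 → $4,956.96; payment $598.00; balance $4,358.96
Payment period 7: opening $4,358.96; interest $122.05 → $4,481.01; payment $598.00; balance $3,883.01
Payment period 8: opening $3,883.01; interest $108.72 → $3,991.73; payment $598.00; balance $3,393.73
Payment period 9: opening $3,393.73; interest $95.02 → $3,488.75; payment $598.00; balance $2,890.75
Payment period 10: opening $2,890.75; interest $80.94 → $2,971.69; payment $598.00; balance $2,373.69
Payment period 11: opening $2,373.69; interest $66.46 → $2,440.15; payment $598.00; balance $1,842.15
Payment period 12: opening $1,842.15; interest $51.58 → $1,893.73; payment $598.00; balance $1,295.73
Payment period 13: opening $1,295.73; interest $36.28 → $1,332.01; payment $598.00; balance $734.01
Payment period 14: opening $734.01; interest $20.55 → $754.56; payment $598.00; balance $156.56
Payment period 15: opening $156.56; interest $4.38 → $160.94; payment $160.94; balance $0.00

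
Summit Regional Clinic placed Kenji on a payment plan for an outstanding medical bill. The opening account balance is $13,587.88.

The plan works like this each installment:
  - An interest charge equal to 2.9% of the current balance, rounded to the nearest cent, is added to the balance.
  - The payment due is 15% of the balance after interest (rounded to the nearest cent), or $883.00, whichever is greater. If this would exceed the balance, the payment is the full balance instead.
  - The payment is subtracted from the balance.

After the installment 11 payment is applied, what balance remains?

Installment 1: opening $13,587.88; interest $394.05 → $13,981.93; payment $2,097.29; balance $11,884.64
Installment 2: opening $11,884.64; interest $344.65 → $12,229.29; payment $1,834.39; balance $10,394.90
Installment 3: opening $10,394.90; interest $301.45 → $10,696.35; payment $1,604.45; balance $9,091.90
Installment 4: opening $9,091.90; interest $263.67 → $9,355.57; payment $1,403.34; balance $7,952.23
Installment 5: opening $7,952.23; interest $230.61 → $8,182.84; payment $1,227.43; balance $6,955.41
Installment 6: opening $6,955.41; interest $201.71 → $7,157.12; payment $1,073.57; balance $6,083.55
Installment 7: opening $6,083.55; interest $176.42 → $6,259.97; payment $939.00; balance $5,320.97
Installment 8: opening $5,320.97; interest $154.31 → $5,475.28; payment $883.00; balance $4,592.28
Installment 9: opening $4,592.28; interest $133.18 → $4,725.46; payment $883.00; balance $3,842.46
Installment 10: opening $3,842.46; interest $111.43 → $3,953.89; payment $883.00; balance $3,070.89
Installment 11: opening $3,070.89; interest $89.06 → $3,159.95; payment $883.00; balance $2,276.95

$2,276.95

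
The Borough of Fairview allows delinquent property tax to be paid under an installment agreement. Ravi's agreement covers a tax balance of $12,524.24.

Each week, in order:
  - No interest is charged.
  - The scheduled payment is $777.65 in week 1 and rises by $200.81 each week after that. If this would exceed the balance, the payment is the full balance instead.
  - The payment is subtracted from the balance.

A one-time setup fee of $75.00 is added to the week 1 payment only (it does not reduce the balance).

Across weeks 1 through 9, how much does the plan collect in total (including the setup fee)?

Week 1: opening $12,524.24; payment $777.65 (+ $75.00 fee); balance $11,746.59
Week 2: opening $11,746.59; payment $978.46; balance $10,768.13
Week 3: opening $10,768.13; payment $1,179.27; balance $9,588.86
Week 4: opening $9,588.86; payment $1,380.08; balance $8,208.78
Week 5: opening $8,208.78; payment $1,580.89; balance $6,627.89
Week 6: opening $6,627.89; payment $1,781.70; balance $4,846.19
Week 7: opening $4,846.19; payment $1,982.51; balance $2,863.68
Week 8: opening $2,863.68; payment $2,183.32; balance $680.36
Week 9: opening $680.36; payment $680.36; balance $0.00
Total paid: $12,599.24

$12,599.24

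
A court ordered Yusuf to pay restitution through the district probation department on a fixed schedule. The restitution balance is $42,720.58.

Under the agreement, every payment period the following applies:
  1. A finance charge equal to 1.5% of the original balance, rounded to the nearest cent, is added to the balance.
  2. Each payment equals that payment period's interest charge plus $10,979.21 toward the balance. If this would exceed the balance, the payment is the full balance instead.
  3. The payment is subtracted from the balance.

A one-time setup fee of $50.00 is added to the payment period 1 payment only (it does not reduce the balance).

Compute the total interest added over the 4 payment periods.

$2,563.24

Payment period 1: $42,720.58 +$640.81 interest = $43,361.39; pay $11,620.02 (+ $50.00 fee) → $31,741.37
Payment period 2: $31,741.37 +$640.81 interest = $32,382.18; pay $11,620.02 → $20,762.16
Payment period 3: $20,762.16 +$640.81 interest = $21,402.97; pay $11,620.02 → $9,782.95
Payment period 4: $9,782.95 +$640.81 interest = $10,423.76; pay $10,423.76 → $0.00
Total interest: $640.81 + $640.81 + $640.81 + $640.81 = $2,563.24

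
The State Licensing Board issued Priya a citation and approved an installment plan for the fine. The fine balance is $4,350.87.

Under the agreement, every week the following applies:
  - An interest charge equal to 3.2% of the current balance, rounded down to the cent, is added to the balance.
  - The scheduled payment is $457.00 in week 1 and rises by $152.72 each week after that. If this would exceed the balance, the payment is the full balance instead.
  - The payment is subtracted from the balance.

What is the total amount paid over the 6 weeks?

Week 1: opening $4,350.87; interest $139.22 → $4,490.09; payment $457.00; balance $4,033.09
Week 2: opening $4,033.09; interest $129.05 → $4,162.14; payment $609.72; balance $3,552.42
Week 3: opening $3,552.42; interest $113.67 → $3,666.09; payment $762.44; balance $2,903.65
Week 4: opening $2,903.65; interest $92.91 → $2,996.56; payment $915.16; balance $2,081.40
Week 5: opening $2,081.40; interest $66.60 → $2,148.00; payment $1,067.88; balance $1,080.12
Week 6: opening $1,080.12; interest $34.56 → $1,114.68; payment $1,114.68; balance $0.00
Total paid: $4,926.88

$4,926.88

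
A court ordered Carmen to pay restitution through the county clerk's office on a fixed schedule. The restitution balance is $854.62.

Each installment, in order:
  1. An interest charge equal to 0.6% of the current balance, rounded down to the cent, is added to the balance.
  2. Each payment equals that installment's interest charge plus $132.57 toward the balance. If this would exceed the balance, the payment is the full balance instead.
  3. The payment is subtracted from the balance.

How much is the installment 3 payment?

$136.10

Installment 1: opening $854.62; interest $5.12 → $859.74; payment $137.69; balance $722.05
Installment 2: opening $722.05; interest $4.33 → $726.38; payment $136.90; balance $589.48
Installment 3: opening $589.48; interest $3.53 → $593.01; payment $136.10; balance $456.91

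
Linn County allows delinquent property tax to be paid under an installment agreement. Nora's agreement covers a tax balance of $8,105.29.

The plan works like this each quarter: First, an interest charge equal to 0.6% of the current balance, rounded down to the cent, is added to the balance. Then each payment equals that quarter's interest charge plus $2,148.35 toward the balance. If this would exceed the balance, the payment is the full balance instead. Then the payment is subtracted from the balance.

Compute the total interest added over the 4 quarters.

$117.18

# | Opening | Interest | Payment | End bal
1 | $8,105.29 | $48.63 | $2,196.98 | $5,956.94
2 | $5,956.94 | $35.74 | $2,184.09 | $3,808.59
3 | $3,808.59 | $22.85 | $2,171.20 | $1,660.24
4 | $1,660.24 | $9.96 | $1,670.20 | $0.00
Total interest: $48.63 + $35.74 + $22.85 + $9.96 = $117.18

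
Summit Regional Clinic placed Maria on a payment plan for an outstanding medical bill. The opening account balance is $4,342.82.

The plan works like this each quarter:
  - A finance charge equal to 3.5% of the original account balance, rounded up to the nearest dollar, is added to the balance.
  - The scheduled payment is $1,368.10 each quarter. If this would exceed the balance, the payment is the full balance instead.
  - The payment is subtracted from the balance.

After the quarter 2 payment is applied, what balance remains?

Quarter 1: opening $4,342.82; interest $152.00 → $4,494.82; payment $1,368.10; balance $3,126.72
Quarter 2: opening $3,126.72; interest $152.00 → $3,278.72; payment $1,368.10; balance $1,910.62

$1,910.62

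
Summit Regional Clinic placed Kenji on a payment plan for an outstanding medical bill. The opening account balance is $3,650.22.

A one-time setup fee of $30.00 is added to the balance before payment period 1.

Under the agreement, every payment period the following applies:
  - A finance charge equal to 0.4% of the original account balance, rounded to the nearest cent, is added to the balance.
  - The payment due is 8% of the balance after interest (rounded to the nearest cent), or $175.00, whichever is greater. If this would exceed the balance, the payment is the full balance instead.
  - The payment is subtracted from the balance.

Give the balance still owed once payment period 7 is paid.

$2,127.22

Payment period 1: $3,680.22 +$14.60 interest = $3,694.82; pay $295.59 → $3,399.23
Payment period 2: $3,399.23 +$14.60 interest = $3,413.83; pay $273.11 → $3,140.72
Payment period 3: $3,140.72 +$14.60 interest = $3,155.32; pay $252.43 → $2,902.89
Payment period 4: $2,902.89 +$14.60 interest = $2,917.49; pay $233.40 → $2,684.09
Payment period 5: $2,684.09 +$14.60 interest = $2,698.69; pay $215.90 → $2,482.79
Payment period 6: $2,482.79 +$14.60 interest = $2,497.39; pay $199.79 → $2,297.60
Payment period 7: $2,297.60 +$14.60 interest = $2,312.20; pay $184.98 → $2,127.22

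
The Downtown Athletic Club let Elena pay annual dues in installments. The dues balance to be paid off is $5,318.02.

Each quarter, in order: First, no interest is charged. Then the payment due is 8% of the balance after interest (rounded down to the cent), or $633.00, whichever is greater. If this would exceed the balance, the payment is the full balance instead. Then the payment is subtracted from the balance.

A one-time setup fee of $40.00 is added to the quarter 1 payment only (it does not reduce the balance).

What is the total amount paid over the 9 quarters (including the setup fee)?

# | Opening | Payment | Fee | End bal
1 | $5,318.02 | $633.00 | $40.00 | $4,685.02
2 | $4,685.02 | $633.00 | — | $4,052.02
3 | $4,052.02 | $633.00 | — | $3,419.02
4 | $3,419.02 | $633.00 | — | $2,786.02
5 | $2,786.02 | $633.00 | — | $2,153.02
6 | $2,153.02 | $633.00 | — | $1,520.02
7 | $1,520.02 | $633.00 | — | $887.02
8 | $887.02 | $633.00 | — | $254.02
9 | $254.02 | $254.02 | — | $0.00
Total paid: $5,358.02

$5,358.02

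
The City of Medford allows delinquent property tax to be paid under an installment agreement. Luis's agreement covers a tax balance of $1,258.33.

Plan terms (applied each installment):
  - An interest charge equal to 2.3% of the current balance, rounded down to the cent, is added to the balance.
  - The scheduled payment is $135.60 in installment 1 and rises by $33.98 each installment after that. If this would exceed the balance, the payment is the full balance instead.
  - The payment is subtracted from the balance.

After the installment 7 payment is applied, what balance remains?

Installment 1: opening $1,258.33; interest $28.94 → $1,287.27; payment $135.60; balance $1,151.67
Installment 2: opening $1,151.67; interest $26.48 → $1,178.15; payment $169.58; balance $1,008.57
Installment 3: opening $1,008.57; interest $23.19 → $1,031.76; payment $203.56; balance $828.20
Installment 4: opening $828.20; interest $19.04 → $847.24; payment $237.54; balance $609.70
Installment 5: opening $609.70; interest $14.02 → $623.72; payment $271.52; balance $352.20
Installment 6: opening $352.20; interest $8.10 → $360.30; payment $305.50; balance $54.80
Installment 7: opening $54.80; interest $1.26 → $56.06; payment $56.06; balance $0.00

$0.00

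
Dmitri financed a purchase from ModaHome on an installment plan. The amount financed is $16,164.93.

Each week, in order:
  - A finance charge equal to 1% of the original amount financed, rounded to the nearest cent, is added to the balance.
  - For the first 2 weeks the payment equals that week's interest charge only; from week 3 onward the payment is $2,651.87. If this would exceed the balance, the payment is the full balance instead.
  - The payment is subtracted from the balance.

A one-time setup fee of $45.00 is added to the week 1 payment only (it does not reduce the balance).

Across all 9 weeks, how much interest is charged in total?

Week 1: $16,164.93 +$161.65 interest = $16,326.58; pay $161.65 (+ $45.00 fee) → $16,164.93
Week 2: $16,164.93 +$161.65 interest = $16,326.58; pay $161.65 → $16,164.93
Week 3: $16,164.93 +$161.65 interest = $16,326.58; pay $2,651.87 → $13,674.71
Week 4: $13,674.71 +$161.65 interest = $13,836.36; pay $2,651.87 → $11,184.49
Week 5: $11,184.49 +$161.65 interest = $11,346.14; pay $2,651.87 → $8,694.27
Week 6: $8,694.27 +$161.65 interest = $8,855.92; pay $2,651.87 → $6,204.05
Week 7: $6,204.05 +$161.65 interest = $6,365.70; pay $2,651.87 → $3,713.83
Week 8: $3,713.83 +$161.65 interest = $3,875.48; pay $2,651.87 → $1,223.61
Week 9: $1,223.61 +$161.65 interest = $1,385.26; pay $1,385.26 → $0.00
Total interest: $161.65 + $161.65 + $161.65 + $161.65 + $161.65 + $161.65 + $161.65 + $161.65 + $161.65 = $1,454.85

$1,454.85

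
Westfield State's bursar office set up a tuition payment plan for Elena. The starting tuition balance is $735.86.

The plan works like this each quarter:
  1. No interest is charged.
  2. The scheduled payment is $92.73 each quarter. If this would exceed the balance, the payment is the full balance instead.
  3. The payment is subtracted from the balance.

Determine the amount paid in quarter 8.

Quarter 1: opening $735.86; payment $92.73; balance $643.13
Quarter 2: opening $643.13; payment $92.73; balance $550.40
Quarter 3: opening $550.40; payment $92.73; balance $457.67
Quarter 4: opening $457.67; payment $92.73; balance $364.94
Quarter 5: opening $364.94; payment $92.73; balance $272.21
Quarter 6: opening $272.21; payment $92.73; balance $179.48
Quarter 7: opening $179.48; payment $92.73; balance $86.75
Quarter 8: opening $86.75; payment $86.75; balance $0.00

$86.75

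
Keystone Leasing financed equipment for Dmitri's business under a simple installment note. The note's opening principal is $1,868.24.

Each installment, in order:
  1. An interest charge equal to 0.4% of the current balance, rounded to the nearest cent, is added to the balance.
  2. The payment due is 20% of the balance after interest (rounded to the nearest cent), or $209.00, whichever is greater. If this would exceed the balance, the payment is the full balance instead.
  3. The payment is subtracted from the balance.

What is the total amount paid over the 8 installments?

Installment 1: $1,868.24 +$7.47 interest = $1,875.71; pay $375.14 → $1,500.57
Installment 2: $1,500.57 +$6.00 interest = $1,506.57; pay $301.31 → $1,205.26
Installment 3: $1,205.26 +$4.82 interest = $1,210.08; pay $242.02 → $968.06
Installment 4: $968.06 +$3.87 interest = $971.93; pay $209.00 → $762.93
Installment 5: $762.93 +$3.05 interest = $765.98; pay $209.00 → $556.98
Installment 6: $556.98 +$2.23 interest = $559.21; pay $209.00 → $350.21
Installment 7: $350.21 +$1.40 interest = $351.61; pay $209.00 → $142.61
Installment 8: $142.61 +$0.57 interest = $143.18; pay $143.18 → $0.00
Total paid: $1,897.65

$1,897.65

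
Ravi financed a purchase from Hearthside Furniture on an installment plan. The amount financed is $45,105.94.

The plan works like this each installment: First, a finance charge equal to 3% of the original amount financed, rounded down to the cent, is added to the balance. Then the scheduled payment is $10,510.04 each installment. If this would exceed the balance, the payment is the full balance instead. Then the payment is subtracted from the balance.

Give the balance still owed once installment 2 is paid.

$26,792.20

# | Opening | Interest | Payment | End bal
1 | $45,105.94 | $1,353.17 | $10,510.04 | $35,949.07
2 | $35,949.07 | $1,353.17 | $10,510.04 | $26,792.20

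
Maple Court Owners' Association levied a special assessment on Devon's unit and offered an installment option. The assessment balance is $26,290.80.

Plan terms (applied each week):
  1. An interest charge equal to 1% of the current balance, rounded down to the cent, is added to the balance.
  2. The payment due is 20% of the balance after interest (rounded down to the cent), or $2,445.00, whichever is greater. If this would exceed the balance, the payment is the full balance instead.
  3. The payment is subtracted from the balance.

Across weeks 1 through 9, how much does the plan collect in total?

Week 1: opening $26,290.80; interest $262.90 → $26,553.70; payment $5,310.74; balance $21,242.96
Week 2: opening $21,242.96; interest $212.42 → $21,455.38; payment $4,291.07; balance $17,164.31
Week 3: opening $17,164.31; interest $171.64 → $17,335.95; payment $3,467.19; balance $13,868.76
Week 4: opening $13,868.76; interest $138.68 → $14,007.44; payment $2,801.48; balance $11,205.96
Week 5: opening $11,205.96; interest $112.05 → $11,318.01; payment $2,445.00; balance $8,873.01
Week 6: opening $8,873.01; interest $88.73 → $8,961.74; payment $2,445.00; balance $6,516.74
Week 7: opening $6,516.74; interest $65.16 → $6,581.90; payment $2,445.00; balance $4,136.90
Week 8: opening $4,136.90; interest $41.36 → $4,178.26; payment $2,445.00; balance $1,733.26
Week 9: opening $1,733.26; interest $17.33 → $1,750.59; payment $1,750.59; balance $0.00
Total paid: $27,401.07

$27,401.07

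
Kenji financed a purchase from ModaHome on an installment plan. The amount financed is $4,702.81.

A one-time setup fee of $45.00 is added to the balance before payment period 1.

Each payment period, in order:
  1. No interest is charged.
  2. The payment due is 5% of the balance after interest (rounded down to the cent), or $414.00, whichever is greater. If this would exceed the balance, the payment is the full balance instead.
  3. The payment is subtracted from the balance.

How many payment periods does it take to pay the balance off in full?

Payment period 1: $4,747.81 − $414.00 → $4,333.81
Payment period 2: $4,333.81 − $414.00 → $3,919.81
Payment period 3: $3,919.81 − $414.00 → $3,505.81
Payment period 4: $3,505.81 − $414.00 → $3,091.81
Payment period 5: $3,091.81 − $414.00 → $2,677.81
Payment period 6: $2,677.81 − $414.00 → $2,263.81
Payment period 7: $2,263.81 − $414.00 → $1,849.81
Payment period 8: $1,849.81 − $414.00 → $1,435.81
Payment period 9: $1,435.81 − $414.00 → $1,021.81
Payment period 10: $1,021.81 − $414.00 → $607.81
Payment period 11: $607.81 − $414.00 → $193.81
Payment period 12: $193.81 − $193.81 → $0.00
Balance reaches $0.00 in payment period 12.

12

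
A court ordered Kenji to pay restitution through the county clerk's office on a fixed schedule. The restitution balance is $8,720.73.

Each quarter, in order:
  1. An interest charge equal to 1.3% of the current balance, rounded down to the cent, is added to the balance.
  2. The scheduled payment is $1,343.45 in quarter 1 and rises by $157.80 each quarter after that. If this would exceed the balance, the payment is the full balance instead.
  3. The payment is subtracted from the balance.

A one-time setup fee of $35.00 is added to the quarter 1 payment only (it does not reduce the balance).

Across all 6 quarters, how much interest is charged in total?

Quarter 1: opening $8,720.73; interest $113.36 → $8,834.09; payment $1,343.45 (+ $35.00 fee); balance $7,490.64
Quarter 2: opening $7,490.64; interest $97.37 → $7,588.01; payment $1,501.25; balance $6,086.76
Quarter 3: opening $6,086.76; interest $79.12 → $6,165.88; payment $1,659.05; balance $4,506.83
Quarter 4: opening $4,506.83; interest $58.58 → $4,565.41; payment $1,816.85; balance $2,748.56
Quarter 5: opening $2,748.56; interest $35.73 → $2,784.29; payment $1,974.65; balance $809.64
Quarter 6: opening $809.64; interest $10.52 → $820.16; payment $820.16; balance $0.00
Total interest: $113.36 + $97.37 + $79.12 + $58.58 + $35.73 + $10.52 = $394.68

$394.68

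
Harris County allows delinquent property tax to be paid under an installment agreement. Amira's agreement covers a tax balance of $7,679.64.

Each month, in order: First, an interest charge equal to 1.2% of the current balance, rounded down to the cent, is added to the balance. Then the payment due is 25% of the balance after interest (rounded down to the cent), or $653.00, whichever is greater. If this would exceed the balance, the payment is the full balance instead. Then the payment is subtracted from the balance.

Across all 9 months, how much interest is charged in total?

Month 1: $7,679.64 +$92.15 interest = $7,771.79; pay $1,942.94 → $5,828.85
Month 2: $5,828.85 +$69.94 interest = $5,898.79; pay $1,474.69 → $4,424.10
Month 3: $4,424.10 +$53.08 interest = $4,477.18; pay $1,119.29 → $3,357.89
Month 4: $3,357.89 +$40.29 interest = $3,398.18; pay $849.54 → $2,548.64
Month 5: $2,548.64 +$30.58 interest = $2,579.22; pay $653.00 → $1,926.22
Month 6: $1,926.22 +$23.11 interest = $1,949.33; pay $653.00 → $1,296.33
Month 7: $1,296.33 +$15.55 interest = $1,311.88; pay $653.00 → $658.88
Month 8: $658.88 +$7.90 interest = $666.78; pay $653.00 → $13.78
Month 9: $13.78 +$0.16 interest = $13.94; pay $13.94 → $0.00
Total interest: $92.15 + $69.94 + $53.08 + $40.29 + $30.58 + $23.11 + $15.55 + $7.90 + $0.16 = $332.76

$332.76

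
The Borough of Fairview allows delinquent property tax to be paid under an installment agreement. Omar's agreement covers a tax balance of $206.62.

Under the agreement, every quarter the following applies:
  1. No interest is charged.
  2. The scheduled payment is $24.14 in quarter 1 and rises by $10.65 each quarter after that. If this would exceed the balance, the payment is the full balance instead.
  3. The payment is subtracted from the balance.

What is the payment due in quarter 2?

Quarter 1: opening $206.62; payment $24.14; balance $182.48
Quarter 2: opening $182.48; payment $34.79; balance $147.69

$34.79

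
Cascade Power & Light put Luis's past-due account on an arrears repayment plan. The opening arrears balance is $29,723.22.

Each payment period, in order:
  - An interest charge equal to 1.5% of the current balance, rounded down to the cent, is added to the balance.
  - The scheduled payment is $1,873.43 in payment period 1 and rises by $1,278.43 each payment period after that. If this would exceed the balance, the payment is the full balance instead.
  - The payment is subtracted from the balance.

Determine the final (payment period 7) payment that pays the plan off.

# | Opening | Interest | Payment | End bal
1 | $29,723.22 | $445.84 | $1,873.43 | $28,295.63
2 | $28,295.63 | $424.43 | $3,151.86 | $25,568.20
3 | $25,568.20 | $383.52 | $4,430.29 | $21,521.43
4 | $21,521.43 | $322.82 | $5,708.72 | $16,135.53
5 | $16,135.53 | $242.03 | $6,987.15 | $9,390.41
6 | $9,390.41 | $140.85 | $8,265.58 | $1,265.68
7 | $1,265.68 | $18.98 | $1,284.66 | $0.00

$1,284.66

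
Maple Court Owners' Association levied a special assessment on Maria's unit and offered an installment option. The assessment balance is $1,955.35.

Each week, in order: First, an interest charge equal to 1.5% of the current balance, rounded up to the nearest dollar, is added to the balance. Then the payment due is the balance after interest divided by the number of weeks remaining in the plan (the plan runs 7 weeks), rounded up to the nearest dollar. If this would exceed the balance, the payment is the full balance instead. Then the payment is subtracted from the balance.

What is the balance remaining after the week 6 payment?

$305.35

Week 1: $1,955.35 +$30.00 interest = $1,985.35; pay $284.00 → $1,701.35
Week 2: $1,701.35 +$26.00 interest = $1,727.35; pay $288.00 → $1,439.35
Week 3: $1,439.35 +$22.00 interest = $1,461.35; pay $293.00 → $1,168.35
Week 4: $1,168.35 +$18.00 interest = $1,186.35; pay $297.00 → $889.35
Week 5: $889.35 +$14.00 interest = $903.35; pay $302.00 → $601.35
Week 6: $601.35 +$10.00 interest = $611.35; pay $306.00 → $305.35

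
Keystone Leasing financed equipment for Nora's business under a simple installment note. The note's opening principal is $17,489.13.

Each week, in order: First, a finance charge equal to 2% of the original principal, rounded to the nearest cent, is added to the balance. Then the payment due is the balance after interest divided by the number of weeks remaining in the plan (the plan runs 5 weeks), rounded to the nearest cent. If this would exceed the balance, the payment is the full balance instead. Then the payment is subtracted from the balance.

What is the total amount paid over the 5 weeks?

# | Opening | Interest | Payment | End bal
1 | $17,489.13 | $349.78 | $3,567.78 | $14,271.13
2 | $14,271.13 | $349.78 | $3,655.23 | $10,965.68
3 | $10,965.68 | $349.78 | $3,771.82 | $7,543.64
4 | $7,543.64 | $349.78 | $3,946.71 | $3,946.71
5 | $3,946.71 | $349.78 | $4,296.49 | $0.00
Total paid: $19,238.03

$19,238.03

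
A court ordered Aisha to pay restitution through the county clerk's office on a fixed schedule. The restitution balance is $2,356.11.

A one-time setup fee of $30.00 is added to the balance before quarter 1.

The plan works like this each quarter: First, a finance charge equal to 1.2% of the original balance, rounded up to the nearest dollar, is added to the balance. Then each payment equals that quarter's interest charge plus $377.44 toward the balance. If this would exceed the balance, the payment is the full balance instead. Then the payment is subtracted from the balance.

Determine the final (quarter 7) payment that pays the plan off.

$150.47

Quarter 1: opening $2,386.11; interest $29.00 → $2,415.11; payment $406.44; balance $2,008.67
Quarter 2: opening $2,008.67; interest $29.00 → $2,037.67; payment $406.44; balance $1,631.23
Quarter 3: opening $1,631.23; interest $29.00 → $1,660.23; payment $406.44; balance $1,253.79
Quarter 4: opening $1,253.79; interest $29.00 → $1,282.79; payment $406.44; balance $876.35
Quarter 5: opening $876.35; interest $29.00 → $905.35; payment $406.44; balance $498.91
Quarter 6: opening $498.91; interest $29.00 → $527.91; payment $406.44; balance $121.47
Quarter 7: opening $121.47; interest $29.00 → $150.47; payment $150.47; balance $0.00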